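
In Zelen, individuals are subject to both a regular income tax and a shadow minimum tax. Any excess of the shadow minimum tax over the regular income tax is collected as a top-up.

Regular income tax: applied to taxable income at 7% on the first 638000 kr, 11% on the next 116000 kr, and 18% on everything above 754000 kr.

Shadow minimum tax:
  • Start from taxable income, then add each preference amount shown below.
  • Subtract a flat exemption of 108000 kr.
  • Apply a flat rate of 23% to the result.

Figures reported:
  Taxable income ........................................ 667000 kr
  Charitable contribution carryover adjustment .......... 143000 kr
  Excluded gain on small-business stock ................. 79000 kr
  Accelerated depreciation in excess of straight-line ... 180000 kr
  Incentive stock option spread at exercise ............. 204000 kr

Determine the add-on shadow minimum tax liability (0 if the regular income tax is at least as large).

220100 kr

Shadow minimum tax:
  Adjusted income: 667000 kr + 143000 kr + 79000 kr + 180000 kr + 204000 kr = 1273000 kr
  Less exemption 108000 kr → base 1165000 kr
  1165000 kr × 23% = 267950 kr

Regular income tax:
  638000 kr × 7% = 44660 kr
  29000 kr × 11% = 3190 kr
  → 47850 kr

Excess of shadow minimum tax over regular income tax: 267950 kr − 47850 kr = 220100 kr.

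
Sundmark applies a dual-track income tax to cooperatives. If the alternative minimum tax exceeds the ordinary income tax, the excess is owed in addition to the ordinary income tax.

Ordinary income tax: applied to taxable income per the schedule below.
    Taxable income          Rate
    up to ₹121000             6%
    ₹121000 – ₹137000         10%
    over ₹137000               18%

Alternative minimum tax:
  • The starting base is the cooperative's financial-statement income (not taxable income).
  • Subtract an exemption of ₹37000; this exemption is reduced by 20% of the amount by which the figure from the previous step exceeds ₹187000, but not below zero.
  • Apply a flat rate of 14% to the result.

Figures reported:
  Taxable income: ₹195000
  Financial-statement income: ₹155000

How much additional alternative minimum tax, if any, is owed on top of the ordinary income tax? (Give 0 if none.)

Ordinary income tax:
  ₹121000 × 6% = ₹7260
  ₹16000 × 10% = ₹1600
  ₹58000 × 18% = ₹10440
  → ₹19300

Alternative minimum tax:
  Base (financial-statement income): ₹155000
  Exemption: ₹155000 ≤ ₹187000, so full ₹37000 applies
  Base: ₹155000 − ₹37000 = ₹118000
  ₹118000 × 14% = ₹16520

₹16520 ≤ ₹19300, so no add-on is due.

₹0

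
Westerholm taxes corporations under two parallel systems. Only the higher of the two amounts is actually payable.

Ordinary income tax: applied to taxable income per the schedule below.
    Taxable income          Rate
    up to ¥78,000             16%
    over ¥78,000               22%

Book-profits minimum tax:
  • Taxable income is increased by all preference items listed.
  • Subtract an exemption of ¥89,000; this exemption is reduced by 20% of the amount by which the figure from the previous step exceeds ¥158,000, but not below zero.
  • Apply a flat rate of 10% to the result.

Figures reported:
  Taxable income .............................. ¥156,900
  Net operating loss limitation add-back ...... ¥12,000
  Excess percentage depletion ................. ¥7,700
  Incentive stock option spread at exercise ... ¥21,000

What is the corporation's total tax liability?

Ordinary income tax:
  ¥78,000 × 16% = ¥12,480
  ¥78,900 × 22% = ¥17,358
  → ¥29,838

Book-profits minimum tax:
  Adjusted income: ¥156,900 + ¥12,000 + ¥7,700 + ¥21,000 = ¥197,600
  Exemption: ¥89,000 − 20% × (¥197,600 − ¥158,000) = ¥89,000 − ¥7,920 = ¥81,080
  Base: ¥197,600 − ¥81,080 = ¥116,520
  ¥116,520 × 10% = ¥11,652

¥29,838 > ¥11,652, so the ordinary income tax governs.

¥29,838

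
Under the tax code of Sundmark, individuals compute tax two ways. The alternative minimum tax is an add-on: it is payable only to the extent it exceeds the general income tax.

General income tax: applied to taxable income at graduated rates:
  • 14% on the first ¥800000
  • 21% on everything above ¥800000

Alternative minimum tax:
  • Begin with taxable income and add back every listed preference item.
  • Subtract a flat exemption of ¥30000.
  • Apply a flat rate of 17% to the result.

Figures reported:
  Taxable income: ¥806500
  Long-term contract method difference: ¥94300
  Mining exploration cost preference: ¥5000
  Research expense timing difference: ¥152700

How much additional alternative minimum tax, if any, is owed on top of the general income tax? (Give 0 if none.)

¥61480

Alternative minimum tax:
  Adjusted income: ¥806500 + ¥94300 + ¥5000 + ¥152700 = ¥1058500
  Less exemption ¥30000 → base ¥1028500
  ¥1028500 × 17% = ¥174845

General income tax:
  ¥800000 × 14% = ¥112000
  ¥6500 × 21% = ¥1365
  → ¥113365

Excess of alternative minimum tax over general income tax: ¥174845 − ¥113365 = ¥61480.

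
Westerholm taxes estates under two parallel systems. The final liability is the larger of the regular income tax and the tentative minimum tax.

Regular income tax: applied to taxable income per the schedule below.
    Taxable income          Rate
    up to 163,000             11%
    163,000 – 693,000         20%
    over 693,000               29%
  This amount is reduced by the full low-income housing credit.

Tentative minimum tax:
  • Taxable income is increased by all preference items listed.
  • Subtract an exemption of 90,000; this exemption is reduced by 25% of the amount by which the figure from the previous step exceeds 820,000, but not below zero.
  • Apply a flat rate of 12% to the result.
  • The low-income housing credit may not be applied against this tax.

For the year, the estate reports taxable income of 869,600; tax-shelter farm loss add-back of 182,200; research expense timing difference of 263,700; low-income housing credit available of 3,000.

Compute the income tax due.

172,144

Regular income tax:
  163,000 × 11% = 17,930
  530,000 × 20% = 106,000
  176,600 × 29% = 51,214
  → 175,144
  Less low-income housing credit 3,000 → 172,144

Tentative minimum tax:
  Adjusted income: 869,600 + 182,200 + 263,700 = 1,315,500
  Exemption: 25% × (1,315,500 − 820,000) = 123,875 ≥ 90,000, so the exemption is fully phased out
  Base: 1,315,500 − 0 = 1,315,500
  1,315,500 × 12% = 157,860

172,144 > 157,860, so the regular income tax governs.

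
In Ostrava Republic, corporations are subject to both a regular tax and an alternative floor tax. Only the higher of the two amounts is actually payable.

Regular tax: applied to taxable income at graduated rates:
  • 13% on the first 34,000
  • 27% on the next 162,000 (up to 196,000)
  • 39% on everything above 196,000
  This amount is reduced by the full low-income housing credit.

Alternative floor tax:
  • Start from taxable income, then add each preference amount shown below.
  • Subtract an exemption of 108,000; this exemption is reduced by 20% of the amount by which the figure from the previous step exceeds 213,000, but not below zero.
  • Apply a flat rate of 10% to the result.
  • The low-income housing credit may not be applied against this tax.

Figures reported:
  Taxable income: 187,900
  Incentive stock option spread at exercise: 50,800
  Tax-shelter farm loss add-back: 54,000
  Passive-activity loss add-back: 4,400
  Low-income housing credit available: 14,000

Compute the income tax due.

Regular tax:
  34,000 × 13% = 4,420
  153,900 × 27% = 41,553
  → 45,973
  Less low-income housing credit 14,000 → 31,973

Alternative floor tax:
  Adjusted income: 187,900 + 50,800 + 54,000 + 4,400 = 297,100
  Exemption: 108,000 − 20% × (297,100 − 213,000) = 108,000 − 16,820 = 91,180
  Base: 297,100 − 91,180 = 205,920
  205,920 × 10% = 20,592

31,973 > 20,592, so the regular tax governs.

31,973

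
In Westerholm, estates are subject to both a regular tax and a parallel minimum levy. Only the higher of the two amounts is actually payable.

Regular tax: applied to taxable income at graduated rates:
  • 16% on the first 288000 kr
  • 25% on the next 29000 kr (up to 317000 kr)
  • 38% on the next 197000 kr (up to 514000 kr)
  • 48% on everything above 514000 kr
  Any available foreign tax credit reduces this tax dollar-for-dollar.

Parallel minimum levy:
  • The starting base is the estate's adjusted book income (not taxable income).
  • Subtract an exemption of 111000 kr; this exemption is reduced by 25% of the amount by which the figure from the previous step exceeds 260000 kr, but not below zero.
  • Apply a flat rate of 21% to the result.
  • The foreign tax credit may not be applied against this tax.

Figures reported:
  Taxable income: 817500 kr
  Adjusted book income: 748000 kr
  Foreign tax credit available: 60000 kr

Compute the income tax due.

213870 kr

Parallel minimum levy:
  Base (adjusted book income): 748000 kr
  Exemption: 25% × (748000 kr − 260000 kr) = 122000 kr ≥ 111000 kr, so the exemption is fully phased out
  Base: 748000 kr − 0 kr = 748000 kr
  748000 kr × 21% = 157080 kr

Regular tax:
  288000 kr × 16% = 46080 kr
  29000 kr × 25% = 7250 kr
  197000 kr × 38% = 74860 kr
  303500 kr × 48% = 145680 kr
  → 273870 kr
  Less foreign tax credit 60000 kr → 213870 kr

213870 kr > 157080 kr, so the regular tax governs.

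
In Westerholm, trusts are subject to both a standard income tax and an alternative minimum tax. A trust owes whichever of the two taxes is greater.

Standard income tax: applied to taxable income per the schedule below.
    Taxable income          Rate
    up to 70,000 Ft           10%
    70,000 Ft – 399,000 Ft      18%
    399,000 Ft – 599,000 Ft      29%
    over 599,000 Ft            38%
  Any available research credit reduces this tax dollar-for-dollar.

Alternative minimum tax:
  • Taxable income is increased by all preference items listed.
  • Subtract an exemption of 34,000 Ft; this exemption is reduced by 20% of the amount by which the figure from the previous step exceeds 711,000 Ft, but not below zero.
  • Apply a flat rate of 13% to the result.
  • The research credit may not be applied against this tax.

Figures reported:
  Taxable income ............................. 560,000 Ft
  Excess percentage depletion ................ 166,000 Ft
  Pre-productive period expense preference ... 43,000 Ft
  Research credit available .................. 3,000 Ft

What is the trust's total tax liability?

109,910 Ft

Standard income tax:
  70,000 Ft × 10% = 7,000 Ft
  329,000 Ft × 18% = 59,220 Ft
  161,000 Ft × 29% = 46,690 Ft
  → 112,910 Ft
  Less research credit 3,000 Ft → 109,910 Ft

Alternative minimum tax:
  Adjusted income: 560,000 Ft + 166,000 Ft + 43,000 Ft = 769,000 Ft
  Exemption: 34,000 Ft − 20% × (769,000 Ft − 711,000 Ft) = 34,000 Ft − 11,600 Ft = 22,400 Ft
  Base: 769,000 Ft − 22,400 Ft = 746,600 Ft
  746,600 Ft × 13% = 97,058 Ft

109,910 Ft > 97,058 Ft, so the standard income tax governs.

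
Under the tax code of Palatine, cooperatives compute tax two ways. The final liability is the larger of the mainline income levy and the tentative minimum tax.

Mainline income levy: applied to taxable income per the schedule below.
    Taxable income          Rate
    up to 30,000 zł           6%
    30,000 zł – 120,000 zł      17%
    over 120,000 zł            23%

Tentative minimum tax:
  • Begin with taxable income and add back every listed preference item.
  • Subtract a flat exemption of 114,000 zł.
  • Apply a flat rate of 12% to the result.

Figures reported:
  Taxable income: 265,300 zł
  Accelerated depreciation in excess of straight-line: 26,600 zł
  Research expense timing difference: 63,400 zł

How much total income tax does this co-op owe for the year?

50,519 zł

Tentative minimum tax:
  Adjusted income: 265,300 zł + 26,600 zł + 63,400 zł = 355,300 zł
  Less exemption 114,000 zł → base 241,300 zł
  241,300 zł × 12% = 28,956 zł

Mainline income levy:
  30,000 zł × 6% = 1,800 zł
  90,000 zł × 17% = 15,300 zł
  145,300 zł × 23% = 33,419 zł
  → 50,519 zł

50,519 zł > 28,956 zł, so the mainline income levy governs.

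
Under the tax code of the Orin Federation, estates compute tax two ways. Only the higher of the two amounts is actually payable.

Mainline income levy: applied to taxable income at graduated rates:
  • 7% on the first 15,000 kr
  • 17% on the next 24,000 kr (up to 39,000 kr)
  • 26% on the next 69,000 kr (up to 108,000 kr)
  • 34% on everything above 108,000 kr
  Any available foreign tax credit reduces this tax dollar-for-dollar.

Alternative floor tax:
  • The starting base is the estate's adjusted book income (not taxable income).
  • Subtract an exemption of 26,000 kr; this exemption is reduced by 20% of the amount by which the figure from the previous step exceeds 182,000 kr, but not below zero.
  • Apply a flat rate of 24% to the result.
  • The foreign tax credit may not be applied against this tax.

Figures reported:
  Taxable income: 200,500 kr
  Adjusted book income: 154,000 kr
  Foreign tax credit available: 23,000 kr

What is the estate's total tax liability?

Alternative floor tax:
  Base (adjusted book income): 154,000 kr
  Exemption: 154,000 kr ≤ 182,000 kr, so full 26,000 kr applies
  Base: 154,000 kr − 26,000 kr = 128,000 kr
  128,000 kr × 24% = 30,720 kr

Mainline income levy:
  15,000 kr × 7% = 1,050 kr
  24,000 kr × 17% = 4,080 kr
  69,000 kr × 26% = 17,940 kr
  92,500 kr × 34% = 31,450 kr
  → 54,520 kr
  Less foreign tax credit 23,000 kr → 31,520 kr

31,520 kr > 30,720 kr, so the mainline income levy governs.

31,520 kr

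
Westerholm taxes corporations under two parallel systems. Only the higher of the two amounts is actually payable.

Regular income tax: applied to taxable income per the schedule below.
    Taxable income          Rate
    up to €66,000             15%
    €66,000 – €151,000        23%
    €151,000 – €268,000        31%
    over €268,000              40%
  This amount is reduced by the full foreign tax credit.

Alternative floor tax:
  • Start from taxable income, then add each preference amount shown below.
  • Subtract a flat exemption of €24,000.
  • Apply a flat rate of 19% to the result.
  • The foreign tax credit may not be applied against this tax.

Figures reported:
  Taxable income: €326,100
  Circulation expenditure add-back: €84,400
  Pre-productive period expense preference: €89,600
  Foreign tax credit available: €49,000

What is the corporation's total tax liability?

Alternative floor tax:
  Adjusted income: €326,100 + €84,400 + €89,600 = €500,100
  Less exemption €24,000 → base €476,100
  €476,100 × 19% = €90,459

Regular income tax:
  €66,000 × 15% = €9,900
  €85,000 × 23% = €19,550
  €117,000 × 31% = €36,270
  €58,100 × 40% = €23,240
  → €88,960
  Less foreign tax credit €49,000 → €39,960

€90,459 > €39,960, so the alternative floor tax is the binding amount.

€90,459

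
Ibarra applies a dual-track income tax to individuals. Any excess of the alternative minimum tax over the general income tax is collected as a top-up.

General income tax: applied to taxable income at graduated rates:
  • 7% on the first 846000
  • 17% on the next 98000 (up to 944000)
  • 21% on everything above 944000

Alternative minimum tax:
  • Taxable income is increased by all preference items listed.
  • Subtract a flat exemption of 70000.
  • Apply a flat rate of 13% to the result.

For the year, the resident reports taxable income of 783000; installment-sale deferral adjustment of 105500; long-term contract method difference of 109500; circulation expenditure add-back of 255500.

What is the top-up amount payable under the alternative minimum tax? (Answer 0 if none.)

99045

Alternative minimum tax:
  Adjusted income: 783000 + 105500 + 109500 + 255500 = 1253500
  Less exemption 70000 → base 1183500
  1183500 × 13% = 153855

General income tax:
  783000 × 7% = 54810

Excess of alternative minimum tax over general income tax: 153855 − 54810 = 99045.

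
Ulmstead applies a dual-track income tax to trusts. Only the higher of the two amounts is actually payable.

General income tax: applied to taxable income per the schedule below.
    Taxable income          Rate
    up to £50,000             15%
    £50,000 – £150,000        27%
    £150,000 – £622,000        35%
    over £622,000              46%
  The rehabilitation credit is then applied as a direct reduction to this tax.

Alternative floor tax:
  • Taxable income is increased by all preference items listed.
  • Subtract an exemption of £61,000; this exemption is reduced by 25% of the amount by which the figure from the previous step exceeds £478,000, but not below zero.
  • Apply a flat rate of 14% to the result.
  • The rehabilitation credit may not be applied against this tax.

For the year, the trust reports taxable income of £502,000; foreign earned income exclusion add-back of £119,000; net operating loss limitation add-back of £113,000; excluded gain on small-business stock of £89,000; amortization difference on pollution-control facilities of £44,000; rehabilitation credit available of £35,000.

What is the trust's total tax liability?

General income tax:
  £50,000 × 15% = £7,500
  £100,000 × 27% = £27,000
  £352,000 × 35% = £123,200
  → £157,700
  Less rehabilitation credit £35,000 → £122,700

Alternative floor tax:
  Adjusted income: £502,000 + £119,000 + £113,000 + £89,000 + £44,000 = £867,000
  Exemption: 25% × (£867,000 − £478,000) = £97,250 ≥ £61,000, so the exemption is fully phased out
  Base: £867,000 − £0 = £867,000
  £867,000 × 14% = £121,380

£122,700 > £121,380, so the general income tax governs.

£122,700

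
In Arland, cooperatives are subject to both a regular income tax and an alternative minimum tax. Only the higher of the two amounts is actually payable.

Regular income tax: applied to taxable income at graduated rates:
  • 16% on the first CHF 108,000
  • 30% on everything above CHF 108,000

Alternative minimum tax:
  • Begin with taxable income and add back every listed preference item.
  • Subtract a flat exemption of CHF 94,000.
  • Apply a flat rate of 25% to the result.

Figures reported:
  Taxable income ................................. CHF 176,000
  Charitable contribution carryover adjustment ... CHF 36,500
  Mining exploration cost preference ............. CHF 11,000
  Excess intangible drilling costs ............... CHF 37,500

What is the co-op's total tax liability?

CHF 41,750

Regular income tax:
  CHF 108,000 × 16% = CHF 17,280
  CHF 68,000 × 30% = CHF 20,400
  → CHF 37,680

Alternative minimum tax:
  Adjusted income: CHF 176,000 + CHF 36,500 + CHF 11,000 + CHF 37,500 = CHF 261,000
  Less exemption CHF 94,000 → base CHF 167,000
  CHF 167,000 × 25% = CHF 41,750

CHF 41,750 > CHF 37,680, so the alternative minimum tax is the binding amount.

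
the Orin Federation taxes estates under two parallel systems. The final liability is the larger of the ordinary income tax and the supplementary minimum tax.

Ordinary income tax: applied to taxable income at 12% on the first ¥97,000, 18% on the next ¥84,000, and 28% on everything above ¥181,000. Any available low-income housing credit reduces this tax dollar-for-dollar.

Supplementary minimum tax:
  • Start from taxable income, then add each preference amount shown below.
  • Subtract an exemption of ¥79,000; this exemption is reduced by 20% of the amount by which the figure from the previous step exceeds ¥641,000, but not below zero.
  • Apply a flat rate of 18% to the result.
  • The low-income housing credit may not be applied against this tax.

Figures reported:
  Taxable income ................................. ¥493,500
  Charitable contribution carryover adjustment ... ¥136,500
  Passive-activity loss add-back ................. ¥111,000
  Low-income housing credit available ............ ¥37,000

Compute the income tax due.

¥122,760

Supplementary minimum tax:
  Adjusted income: ¥493,500 + ¥136,500 + ¥111,000 = ¥741,000
  Exemption: ¥79,000 − 20% × (¥741,000 − ¥641,000) = ¥79,000 − ¥20,000 = ¥59,000
  Base: ¥741,000 − ¥59,000 = ¥682,000
  ¥682,000 × 18% = ¥122,760

Ordinary income tax:
  ¥97,000 × 12% = ¥11,640
  ¥84,000 × 18% = ¥15,120
  ¥312,500 × 28% = ¥87,500
  → ¥114,260
  Less low-income housing credit ¥37,000 → ¥77,260

¥122,760 > ¥77,260, so the supplementary minimum tax is the binding amount.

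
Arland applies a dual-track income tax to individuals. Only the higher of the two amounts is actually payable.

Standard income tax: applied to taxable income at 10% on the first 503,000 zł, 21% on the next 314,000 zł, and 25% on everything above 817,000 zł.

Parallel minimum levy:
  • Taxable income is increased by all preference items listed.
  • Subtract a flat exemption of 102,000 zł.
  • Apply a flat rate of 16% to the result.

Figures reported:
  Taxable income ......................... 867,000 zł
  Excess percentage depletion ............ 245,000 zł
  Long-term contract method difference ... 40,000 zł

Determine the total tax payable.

168,000 zł

Standard income tax:
  503,000 zł × 10% = 50,300 zł
  314,000 zł × 21% = 65,940 zł
  50,000 zł × 25% = 12,500 zł
  → 128,740 zł

Parallel minimum levy:
  Adjusted income: 867,000 zł + 245,000 zł + 40,000 zł = 1,152,000 zł
  Less exemption 102,000 zł → base 1,050,000 zł
  1,050,000 zł × 16% = 168,000 zł

168,000 zł > 128,740 zł, so the parallel minimum levy is the binding amount.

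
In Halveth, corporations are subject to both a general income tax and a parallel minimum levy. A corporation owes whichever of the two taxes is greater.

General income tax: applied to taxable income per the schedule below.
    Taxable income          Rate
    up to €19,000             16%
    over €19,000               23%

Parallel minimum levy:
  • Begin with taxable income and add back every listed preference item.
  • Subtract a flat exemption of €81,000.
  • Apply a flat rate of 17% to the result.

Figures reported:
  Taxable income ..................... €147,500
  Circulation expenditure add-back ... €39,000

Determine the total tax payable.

General income tax:
  €19,000 × 16% = €3,040
  €128,500 × 23% = €29,555
  → €32,595

Parallel minimum levy:
  Adjusted income: €147,500 + €39,000 = €186,500
  Less exemption €81,000 → base €105,500
  €105,500 × 17% = €17,935

€32,595 > €17,935, so the general income tax governs.

€32,595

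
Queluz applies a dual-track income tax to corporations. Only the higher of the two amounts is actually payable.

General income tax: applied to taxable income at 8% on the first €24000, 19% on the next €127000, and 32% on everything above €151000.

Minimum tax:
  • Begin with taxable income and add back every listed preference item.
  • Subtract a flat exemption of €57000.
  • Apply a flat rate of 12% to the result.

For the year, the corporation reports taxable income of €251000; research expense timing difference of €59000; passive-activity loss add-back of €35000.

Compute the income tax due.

€58050

Minimum tax:
  Adjusted income: €251000 + €59000 + €35000 = €345000
  Less exemption €57000 → base €288000
  €288000 × 12% = €34560

General income tax:
  €24000 × 8% = €1920
  €127000 × 19% = €24130
  €100000 × 32% = €32000
  → €58050

€58050 > €34560, so the general income tax governs.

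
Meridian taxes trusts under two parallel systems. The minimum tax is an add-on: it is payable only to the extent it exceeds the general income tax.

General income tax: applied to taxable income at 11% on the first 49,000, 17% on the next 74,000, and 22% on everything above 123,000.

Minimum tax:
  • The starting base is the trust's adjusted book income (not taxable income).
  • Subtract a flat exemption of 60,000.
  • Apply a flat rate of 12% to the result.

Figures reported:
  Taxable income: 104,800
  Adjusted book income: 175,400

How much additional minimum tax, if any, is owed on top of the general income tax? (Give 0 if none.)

0

General income tax:
  49,000 × 11% = 5,390
  55,800 × 17% = 9,486
  → 14,876

Minimum tax:
  Base (adjusted book income): 175,400
  Less exemption 60,000 → base 115,400
  115,400 × 12% = 13,848

13,848 ≤ 14,876, so no add-on is due.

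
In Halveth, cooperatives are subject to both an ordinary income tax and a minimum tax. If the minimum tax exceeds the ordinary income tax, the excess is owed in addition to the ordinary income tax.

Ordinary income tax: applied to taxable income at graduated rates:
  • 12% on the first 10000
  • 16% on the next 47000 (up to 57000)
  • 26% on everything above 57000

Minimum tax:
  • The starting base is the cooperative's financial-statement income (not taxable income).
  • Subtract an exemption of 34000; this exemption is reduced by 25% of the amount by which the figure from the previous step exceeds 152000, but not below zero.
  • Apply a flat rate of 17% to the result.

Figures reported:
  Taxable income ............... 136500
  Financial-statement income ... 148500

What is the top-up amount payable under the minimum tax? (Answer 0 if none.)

Minimum tax:
  Base (financial-statement income): 148500
  Exemption: 148500 ≤ 152000, so full 34000 applies
  Base: 148500 − 34000 = 114500
  114500 × 17% = 19465

Ordinary income tax:
  10000 × 12% = 1200
  47000 × 16% = 7520
  79500 × 26% = 20670
  → 29390

19465 ≤ 29390, so no add-on is due.

0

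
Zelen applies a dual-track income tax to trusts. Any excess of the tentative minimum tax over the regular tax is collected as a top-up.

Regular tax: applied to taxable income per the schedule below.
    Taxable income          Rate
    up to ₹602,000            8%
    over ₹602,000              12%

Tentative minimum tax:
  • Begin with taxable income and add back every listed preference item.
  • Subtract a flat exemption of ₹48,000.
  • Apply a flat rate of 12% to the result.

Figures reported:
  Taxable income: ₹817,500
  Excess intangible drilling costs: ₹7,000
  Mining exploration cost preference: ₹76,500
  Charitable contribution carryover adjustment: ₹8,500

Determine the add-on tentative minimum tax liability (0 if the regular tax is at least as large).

₹29,360

Tentative minimum tax:
  Adjusted income: ₹817,500 + ₹7,000 + ₹76,500 + ₹8,500 = ₹909,500
  Less exemption ₹48,000 → base ₹861,500
  ₹861,500 × 12% = ₹103,380

Regular tax:
  ₹602,000 × 8% = ₹48,160
  ₹215,500 × 12% = ₹25,860
  → ₹74,020

Excess of tentative minimum tax over regular tax: ₹103,380 − ₹74,020 = ₹29,360.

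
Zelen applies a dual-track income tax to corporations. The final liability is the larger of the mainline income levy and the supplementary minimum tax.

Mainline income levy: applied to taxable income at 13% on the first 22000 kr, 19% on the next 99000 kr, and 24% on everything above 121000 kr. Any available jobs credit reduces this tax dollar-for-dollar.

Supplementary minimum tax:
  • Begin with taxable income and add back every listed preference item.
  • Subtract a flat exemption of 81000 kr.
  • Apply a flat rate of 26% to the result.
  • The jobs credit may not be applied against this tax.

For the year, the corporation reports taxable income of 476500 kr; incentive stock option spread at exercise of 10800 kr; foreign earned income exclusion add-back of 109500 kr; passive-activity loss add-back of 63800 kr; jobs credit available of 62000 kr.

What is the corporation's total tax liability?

150696 kr

Supplementary minimum tax:
  Adjusted income: 476500 kr + 10800 kr + 109500 kr + 63800 kr = 660600 kr
  Less exemption 81000 kr → base 579600 kr
  579600 kr × 26% = 150696 kr

Mainline income levy:
  22000 kr × 13% = 2860 kr
  99000 kr × 19% = 18810 kr
  355500 kr × 24% = 85320 kr
  → 106990 kr
  Less jobs credit 62000 kr → 44990 kr

150696 kr > 44990 kr, so the supplementary minimum tax is the binding amount.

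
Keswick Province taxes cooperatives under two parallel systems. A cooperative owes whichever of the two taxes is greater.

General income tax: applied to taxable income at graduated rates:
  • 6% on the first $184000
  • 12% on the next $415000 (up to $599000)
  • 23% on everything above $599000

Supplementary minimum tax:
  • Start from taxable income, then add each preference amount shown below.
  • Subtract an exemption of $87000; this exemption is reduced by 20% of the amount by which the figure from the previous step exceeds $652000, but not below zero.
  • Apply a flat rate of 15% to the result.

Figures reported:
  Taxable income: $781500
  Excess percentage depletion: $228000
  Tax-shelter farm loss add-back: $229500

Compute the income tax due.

$185850

Supplementary minimum tax:
  Adjusted income: $781500 + $228000 + $229500 = $1239000
  Exemption: 20% × ($1239000 − $652000) = $117400 ≥ $87000, so the exemption is fully phased out
  Base: $1239000 − $0 = $1239000
  $1239000 × 15% = $185850

General income tax:
  $184000 × 6% = $11040
  $415000 × 12% = $49800
  $182500 × 23% = $41975
  → $102815

$185850 > $102815, so the supplementary minimum tax is the binding amount.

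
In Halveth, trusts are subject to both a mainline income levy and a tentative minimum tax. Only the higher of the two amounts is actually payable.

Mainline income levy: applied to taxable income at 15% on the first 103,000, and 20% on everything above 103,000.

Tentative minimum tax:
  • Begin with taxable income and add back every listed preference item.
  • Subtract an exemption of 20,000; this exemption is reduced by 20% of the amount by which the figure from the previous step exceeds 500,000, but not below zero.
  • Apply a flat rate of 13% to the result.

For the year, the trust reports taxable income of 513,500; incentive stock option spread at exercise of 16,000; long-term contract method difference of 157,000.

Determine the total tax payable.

97,550

Tentative minimum tax:
  Adjusted income: 513,500 + 16,000 + 157,000 = 686,500
  Exemption: 20% × (686,500 − 500,000) = 37,300 ≥ 20,000, so the exemption is fully phased out
  Base: 686,500 − 0 = 686,500
  686,500 × 13% = 89,245

Mainline income levy:
  103,000 × 15% = 15,450
  410,500 × 20% = 82,100
  → 97,550

97,550 > 89,245, so the mainline income levy governs.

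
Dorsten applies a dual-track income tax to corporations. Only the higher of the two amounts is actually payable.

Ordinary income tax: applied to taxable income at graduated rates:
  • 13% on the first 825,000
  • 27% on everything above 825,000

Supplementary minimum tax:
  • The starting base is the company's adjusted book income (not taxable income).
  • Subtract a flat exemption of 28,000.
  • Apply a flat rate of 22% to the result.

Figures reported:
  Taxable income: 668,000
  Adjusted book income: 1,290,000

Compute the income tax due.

277,640

Supplementary minimum tax:
  Base (adjusted book income): 1,290,000
  Less exemption 28,000 → base 1,262,000
  1,262,000 × 22% = 277,640

Ordinary income tax:
  668,000 × 13% = 86,840

277,640 > 86,840, so the supplementary minimum tax is the binding amount.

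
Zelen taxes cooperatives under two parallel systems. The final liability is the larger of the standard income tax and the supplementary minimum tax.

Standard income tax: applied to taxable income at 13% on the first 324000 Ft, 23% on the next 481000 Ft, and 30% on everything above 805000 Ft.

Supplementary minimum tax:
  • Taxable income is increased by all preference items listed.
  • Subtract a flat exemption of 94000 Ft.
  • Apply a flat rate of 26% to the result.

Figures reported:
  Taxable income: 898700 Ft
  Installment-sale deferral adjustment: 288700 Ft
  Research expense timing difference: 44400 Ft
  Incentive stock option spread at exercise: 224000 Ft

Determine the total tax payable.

Supplementary minimum tax:
  Adjusted income: 898700 Ft + 288700 Ft + 44400 Ft + 224000 Ft = 1455800 Ft
  Less exemption 94000 Ft → base 1361800 Ft
  1361800 Ft × 26% = 354068 Ft

Standard income tax:
  324000 Ft × 13% = 42120 Ft
  481000 Ft × 23% = 110630 Ft
  93700 Ft × 30% = 28110 Ft
  → 180860 Ft

354068 Ft > 180860 Ft, so the supplementary minimum tax is the binding amount.

354068 Ft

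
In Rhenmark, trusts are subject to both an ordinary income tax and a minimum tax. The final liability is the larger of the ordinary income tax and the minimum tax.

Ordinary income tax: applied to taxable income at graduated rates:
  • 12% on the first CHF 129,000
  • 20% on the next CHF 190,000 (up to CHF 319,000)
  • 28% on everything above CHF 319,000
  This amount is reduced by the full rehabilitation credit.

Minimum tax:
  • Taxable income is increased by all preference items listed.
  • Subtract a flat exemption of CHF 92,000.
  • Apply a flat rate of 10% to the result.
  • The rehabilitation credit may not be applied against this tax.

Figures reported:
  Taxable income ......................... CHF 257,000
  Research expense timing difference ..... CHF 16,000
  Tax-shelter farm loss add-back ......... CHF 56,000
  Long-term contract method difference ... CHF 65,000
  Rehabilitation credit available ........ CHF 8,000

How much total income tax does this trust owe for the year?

CHF 33,080

Ordinary income tax:
  CHF 129,000 × 12% = CHF 15,480
  CHF 128,000 × 20% = CHF 25,600
  → CHF 41,080
  Less rehabilitation credit CHF 8,000 → CHF 33,080

Minimum tax:
  Adjusted income: CHF 257,000 + CHF 16,000 + CHF 56,000 + CHF 65,000 = CHF 394,000
  Less exemption CHF 92,000 → base CHF 302,000
  CHF 302,000 × 10% = CHF 30,200

CHF 33,080 > CHF 30,200, so the ordinary income tax governs.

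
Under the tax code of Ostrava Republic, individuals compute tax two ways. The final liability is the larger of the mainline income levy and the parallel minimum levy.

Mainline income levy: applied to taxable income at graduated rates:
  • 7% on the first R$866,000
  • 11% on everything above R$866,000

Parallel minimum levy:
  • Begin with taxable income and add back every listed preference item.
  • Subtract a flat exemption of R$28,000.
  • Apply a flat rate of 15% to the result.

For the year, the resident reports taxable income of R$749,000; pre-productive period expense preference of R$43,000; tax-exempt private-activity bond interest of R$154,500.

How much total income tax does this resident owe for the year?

R$137,775

Mainline income levy:
  R$749,000 × 7% = R$52,430

Parallel minimum levy:
  Adjusted income: R$749,000 + R$43,000 + R$154,500 = R$946,500
  Less exemption R$28,000 → base R$918,500
  R$918,500 × 15% = R$137,775

R$137,775 > R$52,430, so the parallel minimum levy is the binding amount.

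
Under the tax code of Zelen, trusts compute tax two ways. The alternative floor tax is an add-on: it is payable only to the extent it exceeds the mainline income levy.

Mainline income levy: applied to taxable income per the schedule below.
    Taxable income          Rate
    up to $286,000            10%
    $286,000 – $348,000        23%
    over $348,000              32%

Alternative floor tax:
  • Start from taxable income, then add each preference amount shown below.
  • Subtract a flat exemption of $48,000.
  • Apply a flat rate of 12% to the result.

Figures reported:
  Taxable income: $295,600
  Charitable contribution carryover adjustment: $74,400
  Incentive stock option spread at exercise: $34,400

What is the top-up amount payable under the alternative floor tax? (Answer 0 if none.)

$11,960

Mainline income levy:
  $286,000 × 10% = $28,600
  $9,600 × 23% = $2,208
  → $30,808

Alternative floor tax:
  Adjusted income: $295,600 + $74,400 + $34,400 = $404,400
  Less exemption $48,000 → base $356,400
  $356,400 × 12% = $42,768

Excess of alternative floor tax over mainline income levy: $42,768 − $30,808 = $11,960.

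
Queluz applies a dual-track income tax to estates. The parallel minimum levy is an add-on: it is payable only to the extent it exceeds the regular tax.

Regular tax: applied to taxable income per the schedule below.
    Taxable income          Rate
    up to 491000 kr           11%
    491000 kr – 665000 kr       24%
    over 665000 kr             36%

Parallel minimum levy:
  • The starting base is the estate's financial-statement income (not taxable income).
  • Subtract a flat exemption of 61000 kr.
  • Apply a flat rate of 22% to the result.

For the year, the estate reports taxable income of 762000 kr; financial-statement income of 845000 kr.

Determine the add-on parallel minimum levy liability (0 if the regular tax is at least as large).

Parallel minimum levy:
  Base (financial-statement income): 845000 kr
  Less exemption 61000 kr → base 784000 kr
  784000 kr × 22% = 172480 kr

Regular tax:
  491000 kr × 11% = 54010 kr
  174000 kr × 24% = 41760 kr
  97000 kr × 36% = 34920 kr
  → 130690 kr

Excess of parallel minimum levy over regular tax: 172480 kr − 130690 kr = 41790 kr.

41790 kr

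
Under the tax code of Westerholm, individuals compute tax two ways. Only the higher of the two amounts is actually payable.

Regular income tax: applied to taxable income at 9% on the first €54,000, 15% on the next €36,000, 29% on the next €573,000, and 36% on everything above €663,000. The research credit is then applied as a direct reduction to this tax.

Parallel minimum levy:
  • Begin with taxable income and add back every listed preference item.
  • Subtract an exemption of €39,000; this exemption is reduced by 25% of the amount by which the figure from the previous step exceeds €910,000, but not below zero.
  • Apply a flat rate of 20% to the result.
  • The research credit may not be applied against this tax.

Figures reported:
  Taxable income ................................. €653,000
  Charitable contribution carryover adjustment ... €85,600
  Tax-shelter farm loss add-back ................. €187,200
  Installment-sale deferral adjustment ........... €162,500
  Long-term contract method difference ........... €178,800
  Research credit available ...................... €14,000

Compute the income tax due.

Parallel minimum levy:
  Adjusted income: €653,000 + €85,600 + €187,200 + €162,500 + €178,800 = €1,267,100
  Exemption: 25% × (€1,267,100 − €910,000) = €89,275 ≥ €39,000, so the exemption is fully phased out
  Base: €1,267,100 − €0 = €1,267,100
  €1,267,100 × 20% = €253,420

Regular income tax:
  €54,000 × 9% = €4,860
  €36,000 × 15% = €5,400
  €563,000 × 29% = €163,270
  → €173,530
  Less research credit €14,000 → €159,530

€253,420 > €159,530, so the parallel minimum levy is the binding amount.

€253,420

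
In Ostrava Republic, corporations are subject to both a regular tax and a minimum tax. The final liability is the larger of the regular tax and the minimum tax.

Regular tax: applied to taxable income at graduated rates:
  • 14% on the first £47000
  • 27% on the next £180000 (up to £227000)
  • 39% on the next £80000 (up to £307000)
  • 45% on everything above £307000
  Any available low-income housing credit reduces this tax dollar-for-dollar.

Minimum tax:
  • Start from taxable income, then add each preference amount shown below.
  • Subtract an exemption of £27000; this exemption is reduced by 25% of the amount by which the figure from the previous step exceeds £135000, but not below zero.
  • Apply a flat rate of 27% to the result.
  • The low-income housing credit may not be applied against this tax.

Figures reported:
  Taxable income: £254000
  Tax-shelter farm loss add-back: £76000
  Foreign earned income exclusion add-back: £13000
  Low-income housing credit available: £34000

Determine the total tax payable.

£92610

Minimum tax:
  Adjusted income: £254000 + £76000 + £13000 = £343000
  Exemption: 25% × (£343000 − £135000) = £52000 ≥ £27000, so the exemption is fully phased out
  Base: £343000 − £0 = £343000
  £343000 × 27% = £92610

Regular tax:
  £47000 × 14% = £6580
  £180000 × 27% = £48600
  £27000 × 39% = £10530
  → £65710
  Less low-income housing credit £34000 → £31710

£92610 > £31710, so the minimum tax is the binding amount.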